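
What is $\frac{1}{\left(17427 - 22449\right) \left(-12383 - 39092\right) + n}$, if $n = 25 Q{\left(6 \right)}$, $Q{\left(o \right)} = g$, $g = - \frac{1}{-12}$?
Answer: $\frac{12}{3102089425} \approx 3.8684 \cdot 10^{-9}$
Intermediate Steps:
$g = \frac{1}{12}$ ($g = \left(-1\right) \left(- \frac{1}{12}\right) = \frac{1}{12} \approx 0.083333$)
$Q{\left(o \right)} = \frac{1}{12}$
$n = \frac{25}{12}$ ($n = 25 \cdot \frac{1}{12} = \frac{25}{12} \approx 2.0833$)
$\frac{1}{\left(17427 - 22449\right) \left(-12383 - 39092\right) + n} = \frac{1}{\left(17427 - 22449\right) \left(-12383 - 39092\right) + \frac{25}{12}} = \frac{1}{\left(-5022\right) \left(-51475\right) + \frac{25}{12}} = \frac{1}{258507450 + \frac{25}{12}} = \frac{1}{\frac{3102089425}{12}} = \frac{12}{3102089425}$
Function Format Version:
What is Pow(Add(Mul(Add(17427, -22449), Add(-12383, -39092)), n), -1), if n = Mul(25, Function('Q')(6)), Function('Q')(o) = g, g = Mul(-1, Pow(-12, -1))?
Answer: Rational(12, 3102089425) ≈ 3.8684e-9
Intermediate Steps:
g = Rational(1, 12) (g = Mul(-1, Rational(-1, 12)) = Rational(1, 12) ≈ 0.083333)
Function('Q')(o) = Rational(1, 12)
n = Rational(25, 12) (n = Mul(25, Rational(1, 12)) = Rational(25, 12) ≈ 2.0833)
Pow(Add(Mul(Add(17427, -22449), Add(-12383, -39092)), n), -1) = Pow(Add(Mul(Add(17427, -22449), Add(-12383, -39092)), Rational(25, 12)), -1) = Pow(Add(Mul(-5022, -51475), Rational(25, 12)), -1) = Pow(Add(258507450, Rational(25, 12)), -1) = Pow(Rational(3102089425, 12), -1) = Rational(12, 3102089425)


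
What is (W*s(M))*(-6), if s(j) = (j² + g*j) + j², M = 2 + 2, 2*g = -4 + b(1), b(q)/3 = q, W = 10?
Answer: -1800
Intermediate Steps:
b(q) = 3*q
g = -½ (g = (-4 + 3*1)/2 = (-4 + 3)/2 = (½)*(-1) = -½ ≈ -0.50000)
M = 4
s(j) = 2*j² - j/2 (s(j) = (j² - j/2) + j² = 2*j² - j/2)
(W*s(M))*(-6) = (10*((½)*4*(-1 + 4*4)))*(-6) = (10*((½)*4*(-1 + 16)))*(-6) = (10*((½)*4*15))*(-6) = (10*30)*(-6) = 300*(-6) = -1800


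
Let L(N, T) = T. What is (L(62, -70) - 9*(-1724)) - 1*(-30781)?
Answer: 46227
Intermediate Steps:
(L(62, -70) - 9*(-1724)) - 1*(-30781) = (-70 - 9*(-1724)) - 1*(-30781) = (-70 - 1*(-15516)) + 30781 = (-70 + 15516) + 30781 = 15446 + 30781 = 46227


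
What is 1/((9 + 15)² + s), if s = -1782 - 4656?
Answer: -1/5862 ≈ -0.00017059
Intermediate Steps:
s = -6438
1/((9 + 15)² + s) = 1/((9 + 15)² - 6438) = 1/(24² - 6438) = 1/(576 - 6438) = 1/(-5862) = -1/5862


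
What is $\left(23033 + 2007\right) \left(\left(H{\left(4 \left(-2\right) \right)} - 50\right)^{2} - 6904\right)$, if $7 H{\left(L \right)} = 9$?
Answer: $- \frac{5559255600}{49} \approx -1.1345 \cdot 10^{8}$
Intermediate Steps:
$H{\left(L \right)} = \frac{9}{7}$ ($H{\left(L \right)} = \frac{1}{7} \cdot 9 = \frac{9}{7}$)
$\left(23033 + 2007\right) \left(\left(H{\left(4 \left(-2\right) \right)} - 50\right)^{2} - 6904\right) = \left(23033 + 2007\right) \left(\left(\frac{9}{7} - 50\right)^{2} - 6904\right) = 25040 \left(\left(- \frac{341}{7}\right)^{2} - 6904\right) = 25040 \left(\frac{116281}{49} - 6904\right) = 25040 \left(- \frac{222015}{49}\right) = - \frac{5559255600}{49}$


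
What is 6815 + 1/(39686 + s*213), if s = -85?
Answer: 147074516/21581 ≈ 6815.0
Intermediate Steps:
6815 + 1/(39686 + s*213) = 6815 + 1/(39686 - 85*213) = 6815 + 1/(39686 - 18105) = 6815 + 1/21581 = 147074516/21581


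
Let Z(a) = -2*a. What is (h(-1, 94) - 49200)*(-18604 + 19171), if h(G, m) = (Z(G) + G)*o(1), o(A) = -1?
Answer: -27896967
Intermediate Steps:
h(G, m) = G (h(G, m) = (-2*G + G)*(-1) = -G*(-1) = G)
(h(-1, 94) - 49200)*(-18604 + 19171) = (-1 - 49200)*(-18604 + 19171) = -49201*567 = -27896967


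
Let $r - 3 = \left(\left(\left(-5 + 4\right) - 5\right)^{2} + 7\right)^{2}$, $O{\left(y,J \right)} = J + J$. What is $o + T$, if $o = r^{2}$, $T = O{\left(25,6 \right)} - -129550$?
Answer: $3559466$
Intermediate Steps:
$O{\left(y,J \right)} = 2 J$
$r = 1852$ ($r = 3 + \left(\left(\left(-5 + 4\right) - 5\right)^{2} + 7\right)^{2} = 3 + \left(\left(-1 - 5\right)^{2} + 7\right)^{2} = 3 + \left(\left(-6\right)^{2} + 7\right)^{2} = 3 + \left(36 + 7\right)^{2} = 3 + 43^{2} = 3 + 1849 = 1852$)
$T = 129562$ ($T = 2 \cdot 6 - -129550 = 12 + 129550 = 129562$)
$o = 3429904$ ($o = 1852^{2} = 3429904$)
$o + T = 3429904 + 129562 = 3559466$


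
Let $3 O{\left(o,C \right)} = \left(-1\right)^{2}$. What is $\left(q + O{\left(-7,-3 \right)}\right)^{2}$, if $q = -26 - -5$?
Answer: $\frac{3844}{9} \approx 427.11$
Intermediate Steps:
$O{\left(o,C \right)} = \frac{1}{3}$ ($O{\left(o,C \right)} = \frac{\left(-1\right)^{2}}{3} = \frac{1}{3} \cdot 1 = \frac{1}{3}$)
$q = -21$ ($q = -26 + 5 = -21$)
$\left(q + O{\left(-7,-3 \right)}\right)^{2} = \left(-21 + \frac{1}{3}\right)^{2} = \left(- \frac{62}{3}\right)^{2} = \frac{3844}{9}$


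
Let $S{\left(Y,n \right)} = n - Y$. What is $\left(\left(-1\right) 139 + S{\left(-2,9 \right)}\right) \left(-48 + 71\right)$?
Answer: $-2944$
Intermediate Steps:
$\left(\left(-1\right) 139 + S{\left(-2,9 \right)}\right) \left(-48 + 71\right) = \left(\left(-1\right) 139 + \left(9 - -2\right)\right) \left(-48 + 71\right) = \left(-139 + \left(9 + 2\right)\right) 23 = \left(-139 + 11\right) 23 = \left(-128\right) 23 = -2944$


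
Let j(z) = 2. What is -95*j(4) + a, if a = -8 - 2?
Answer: -200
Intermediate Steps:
a = -10
-95*j(4) + a = -95*2 - 10 = -190 - 10 = -200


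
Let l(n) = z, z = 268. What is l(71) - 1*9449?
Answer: -9181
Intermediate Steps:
l(n) = 268
l(71) - 1*9449 = 268 - 1*9449 = 268 - 9449 = -9181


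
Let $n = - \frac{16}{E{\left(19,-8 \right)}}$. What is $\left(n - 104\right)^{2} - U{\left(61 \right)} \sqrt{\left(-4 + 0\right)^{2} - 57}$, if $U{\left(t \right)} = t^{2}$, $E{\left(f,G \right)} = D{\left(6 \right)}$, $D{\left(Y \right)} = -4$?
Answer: $10000 - 3721 i \sqrt{41} \approx 10000.0 - 23826.0 i$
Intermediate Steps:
$E{\left(f,G \right)} = -4$
$n = 4$ ($n = - \frac{16}{-4} = \left(-16\right) \left(- \frac{1}{4}\right) = 4$)
$\left(n - 104\right)^{2} - U{\left(61 \right)} \sqrt{\left(-4 + 0\right)^{2} - 57} = \left(4 - 104\right)^{2} - 61^{2} \sqrt{\left(-4 + 0\right)^{2} - 57} = \left(-100\right)^{2} - 3721 \sqrt{\left(-4\right)^{2} - 57} = 10000 - 3721 \sqrt{16 - 57} = 10000 - 3721 \sqrt{-41} = 10000 - 3721 i \sqrt{41}$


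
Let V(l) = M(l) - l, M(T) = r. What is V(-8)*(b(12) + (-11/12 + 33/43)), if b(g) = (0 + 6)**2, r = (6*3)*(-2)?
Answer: -129493/129 ≈ -1003.8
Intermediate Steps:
r = -36 (r = 18*(-2) = -36)
M(T) = -36
V(l) = -36 - l
b(g) = 36 (b(g) = 6**2 = 36)
V(-8)*(b(12) + (-11/12 + 33/43)) = (-36 - 1*(-8))*(36 + (-11/12 + 33/43)) = (-36 + 8)*(36 + (-11*1/12 + 33*(1/43))) = -28*(36 + (-11/12 + 33/43)) = -28*(36 - 77/516) = -28*18499/516 = -129493/129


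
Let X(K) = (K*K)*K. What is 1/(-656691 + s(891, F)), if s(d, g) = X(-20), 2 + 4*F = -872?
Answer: -1/664691 ≈ -1.5045e-6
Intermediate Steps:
F = -437/2 (F = -1/2 + (1/4)*(-872) = -1/2 - 218 = -437/2 ≈ -218.50)
X(K) = K**3 (X(K) = K**2*K = K**3)
s(d, g) = -8000 (s(d, g) = (-20)**3 = -8000)
1/(-656691 + s(891, F)) = 1/(-656691 - 8000) = 1/(-664691) = -1/664691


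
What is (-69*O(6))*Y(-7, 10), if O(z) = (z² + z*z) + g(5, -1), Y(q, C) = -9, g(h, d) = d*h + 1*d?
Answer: 40986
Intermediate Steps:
g(h, d) = d + d*h (g(h, d) = d*h + d = d + d*h)
O(z) = -6 + 2*z² (O(z) = (z² + z*z) - (1 + 5) = (z² + z²) - 1*6 = 2*z² - 6 = -6 + 2*z²)
(-69*O(6))*Y(-7, 10) = -69*(-6 + 2*6²)*(-9) = -69*(-6 + 2*36)*(-9) = -69*(-6 + 72)*(-9) = -69*66*(-9) = -4554*(-9) = 40986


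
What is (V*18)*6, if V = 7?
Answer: 756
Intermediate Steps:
(V*18)*6 = (7*18)*6 = 126*6 = 756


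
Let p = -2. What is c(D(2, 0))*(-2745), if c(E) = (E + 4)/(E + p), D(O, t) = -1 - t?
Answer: 2745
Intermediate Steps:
c(E) = (4 + E)/(-2 + E) (c(E) = (E + 4)/(E - 2) = (4 + E)/(-2 + E))
c(D(2, 0))*(-2745) = ((4 + (-1 - 1*0))/(-2 + (-1 - 1*0)))*(-2745) = ((4 + (-1 + 0))/(-2 + (-1 + 0)))*(-2745) = ((4 - 1)/(-2 - 1))*(-2745) = (3/(-3))*(-2745) = -1/3*3*(-2745) = -1*(-2745) = 2745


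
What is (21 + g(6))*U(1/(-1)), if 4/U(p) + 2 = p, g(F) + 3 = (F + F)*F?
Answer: -120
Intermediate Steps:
g(F) = -3 + 2*F² (g(F) = -3 + (F + F)*F = -3 + (2*F)*F = -3 + 2*F²)
U(p) = 4/(-2 + p)
(21 + g(6))*U(1/(-1)) = (21 + (-3 + 2*6²))*(4/(-2 + 1/(-1))) = (21 + (-3 + 2*36))*(4/(-2 - 1)) = (21 + (-3 + 72))*(4/(-3)) = (21 + 69)*(4*(-⅓)) = 90*(-4/3) = -120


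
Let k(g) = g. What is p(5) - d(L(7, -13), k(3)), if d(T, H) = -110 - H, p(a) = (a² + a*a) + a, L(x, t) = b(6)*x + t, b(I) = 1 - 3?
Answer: 168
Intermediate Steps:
b(I) = -2
L(x, t) = t - 2*x (L(x, t) = -2*x + t = t - 2*x)
p(a) = a + 2*a² (p(a) = (a² + a²) + a = 2*a² + a = a + 2*a²)
p(5) - d(L(7, -13), k(3)) = 5*(1 + 2*5) - (-110 - 1*3) = 5*(1 + 10) - (-110 - 3) = 5*11 - 1*(-113) = 55 + 113 = 168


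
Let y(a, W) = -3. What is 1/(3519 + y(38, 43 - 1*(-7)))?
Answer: 1/3516 ≈ 0.00028441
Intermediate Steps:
1/(3519 + y(38, 43 - 1*(-7))) = 1/(3519 - 3) = 1/3516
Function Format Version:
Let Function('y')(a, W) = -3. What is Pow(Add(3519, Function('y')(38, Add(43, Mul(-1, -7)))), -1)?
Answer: Rational(1, 3516) ≈ 0.00028441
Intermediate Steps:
Pow(Add(3519, Function('y')(38, Add(43, Mul(-1, -7)))), -1) = Pow(Add(3519, -3), -1) = Pow(3516, -1) = Rational(1, 3516)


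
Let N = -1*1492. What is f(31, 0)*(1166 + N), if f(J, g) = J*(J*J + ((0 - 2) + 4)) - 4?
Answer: -9730774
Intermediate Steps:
f(J, g) = -4 + J*(2 + J**2) (f(J, g) = J*(J**2 + (-2 + 4)) - 4 = J*(J**2 + 2) - 4 = J*(2 + J**2) - 4 = -4 + J*(2 + J**2))
N = -1492
f(31, 0)*(1166 + N) = (-4 + 31**3 + 2*31)*(1166 - 1492) = (-4 + 29791 + 62)*(-326) = 29849*(-326) = -9730774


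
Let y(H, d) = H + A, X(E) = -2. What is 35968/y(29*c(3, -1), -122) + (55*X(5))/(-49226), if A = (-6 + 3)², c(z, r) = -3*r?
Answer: 27665177/73839 ≈ 374.67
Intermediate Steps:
A = 9 (A = (-3)² = 9)
y(H, d) = 9 + H (y(H, d) = H + 9 = 9 + H)
35968/y(29*c(3, -1), -122) + (55*X(5))/(-49226) = 35968/(9 + 29*(-3*(-1))) + (55*(-2))/(-49226) = 35968/(9 + 29*3) - 110*(-1/49226) = 35968/(9 + 87) + 55/24613 = 35968/96 + 55/24613 = 35968*(1/96) + 55/24613 = 1124/3 + 55/24613 = 27665177/73839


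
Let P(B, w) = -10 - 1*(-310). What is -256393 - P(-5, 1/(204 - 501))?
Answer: -256693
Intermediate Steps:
P(B, w) = 300 (P(B, w) = -10 + 310 = 300)
-256393 - P(-5, 1/(204 - 501)) = -256393 - 1*300 = -256393 - 300 = -256693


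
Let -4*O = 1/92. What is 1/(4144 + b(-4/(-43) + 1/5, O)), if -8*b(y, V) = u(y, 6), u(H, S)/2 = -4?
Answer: 1/4145 ≈ 0.00024125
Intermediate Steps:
O = -1/368 (O = -¼/92 = -¼*1/92 = -1/368 ≈ -0.0027174)
u(H, S) = -8 (u(H, S) = 2*(-4) = -8)
b(y, V) = 1 (b(y, V) = -⅛*(-8) = 1)
1/(4144 + b(-4/(-43) + 1/5, O)) = 1/(4144 + 1) = 1/4145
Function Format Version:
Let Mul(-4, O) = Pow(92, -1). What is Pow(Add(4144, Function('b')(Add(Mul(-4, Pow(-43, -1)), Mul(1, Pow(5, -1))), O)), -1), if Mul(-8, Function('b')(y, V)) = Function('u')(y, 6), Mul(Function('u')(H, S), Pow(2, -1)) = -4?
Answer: Rational(1, 4145) ≈ 0.00024125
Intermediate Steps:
O = Rational(-1, 368) (O = Mul(Rational(-1, 4), Pow(92, -1)) = Mul(Rational(-1, 4), Rational(1, 92)) = Rational(-1, 368) ≈ -0.0027174)
Function('u')(H, S) = -8 (Function('u')(H, S) = Mul(2, -4) = -8)
Function('b')(y, V) = 1 (Function('b')(y, V) = Mul(Rational(-1, 8), -8) = 1)
Pow(Add(4144, Function('b')(Add(Mul(-4, Pow(-43, -1)), Mul(1, Pow(5, -1))), O)), -1) = Pow(Add(4144, 1), -1) = Pow(4145, -1) = Rational(1, 4145)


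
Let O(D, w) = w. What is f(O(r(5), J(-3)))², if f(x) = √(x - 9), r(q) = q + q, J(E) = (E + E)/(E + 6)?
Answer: -11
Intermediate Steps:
J(E) = 2*E/(6 + E) (J(E) = (2*E)/(6 + E) = 2*E/(6 + E))
r(q) = 2*q
f(x) = √(-9 + x)
f(O(r(5), J(-3)))² = (√(-9 + 2*(-3)/(6 - 3)))² = (√(-9 + 2*(-3)/3))² = (√(-9 + 2*(-3)*(⅓)))² = (√(-9 - 2))² = (√(-11))² = (I*√11)² = -11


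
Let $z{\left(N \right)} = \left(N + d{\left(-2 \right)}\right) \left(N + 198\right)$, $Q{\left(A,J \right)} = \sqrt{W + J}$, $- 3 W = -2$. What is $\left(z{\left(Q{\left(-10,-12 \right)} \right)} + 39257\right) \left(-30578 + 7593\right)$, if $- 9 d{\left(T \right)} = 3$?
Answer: $- \frac{2701633915}{3} - \frac{13630105 i \sqrt{102}}{9} \approx -9.0054 \cdot 10^{8} - 1.5295 \cdot 10^{7} i$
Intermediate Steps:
$W = \frac{2}{3}$ ($W = \left(- \frac{1}{3}\right) \left(-2\right) = \frac{2}{3} \approx 0.66667$)
$d{\left(T \right)} = - \frac{1}{3}$ ($d{\left(T \right)} = \left(- \frac{1}{9}\right) 3 = - \frac{1}{3}$)
$Q{\left(A,J \right)} = \sqrt{\frac{2}{3} + J}$
$z{\left(N \right)} = \left(198 + N\right) \left(- \frac{1}{3} + N\right)$ ($z{\left(N \right)} = \left(N - \frac{1}{3}\right) \left(N + 198\right) = \left(- \frac{1}{3} + N\right) \left(198 + N\right) = \left(198 + N\right) \left(- \frac{1}{3} + N\right)$)
$\left(z{\left(Q{\left(-10,-12 \right)} \right)} + 39257\right) \left(-30578 + 7593\right) = \left(\left(-66 + \left(\frac{\sqrt{6 + 9 \left(-12\right)}}{3}\right)^{2} + \frac{593 \frac{\sqrt{6 + 9 \left(-12\right)}}{3}}{3}\right) + 39257\right) \left(-30578 + 7593\right) = \left(\left(-66 + \left(\frac{\sqrt{6 - 108}}{3}\right)^{2} + \frac{593 \frac{\sqrt{6 - 108}}{3}}{3}\right) + 39257\right) \left(-22985\right) = \left(\left(-66 + \left(\frac{\sqrt{-102}}{3}\right)^{2} + \frac{593 \frac{\sqrt{-102}}{3}}{3}\right) + 39257\right) \left(-22985\right) = \left(\left(-66 + \left(\frac{i \sqrt{102}}{3}\right)^{2} + \frac{593 \frac{i \sqrt{102}}{3}}{3}\right) + 39257\right) \left(-22985\right) = \left(\left(-66 - \frac{34}{3} + \frac{593 i \sqrt{102}}{9}\right) + 39257\right) \left(-22985\right) = \left(\left(- \frac{232}{3} + \frac{593 i \sqrt{102}}{9}\right) + 39257\right) \left(-22985\right) = \left(\frac{117539}{3} + \frac{593 i \sqrt{102}}{9}\right) \left(-22985\right) = - \frac{2701633915}{3} - \frac{13630105 i \sqrt{102}}{9}$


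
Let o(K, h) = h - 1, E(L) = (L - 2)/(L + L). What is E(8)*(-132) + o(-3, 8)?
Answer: -85/2 ≈ -42.500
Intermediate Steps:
E(L) = (-2 + L)/(2*L) (E(L) = (-2 + L)/((2*L)) = (-2 + L)*(1/(2*L)) = (-2 + L)/(2*L))
o(K, h) = -1 + h
E(8)*(-132) + o(-3, 8) = ((½)*(-2 + 8)/8)*(-132) + (-1 + 8) = ((½)*(⅛)*6)*(-132) + 7 = (3/8)*(-132) + 7 = -99/2 + 7 = -85/2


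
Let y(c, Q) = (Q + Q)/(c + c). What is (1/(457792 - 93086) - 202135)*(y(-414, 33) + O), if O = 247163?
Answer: -2514472158701622247/50329428 ≈ -4.9960e+10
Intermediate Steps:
y(c, Q) = Q/c (y(c, Q) = (2*Q)/((2*c)) = (2*Q)*(1/(2*c)) = Q/c)
(1/(457792 - 93086) - 202135)*(y(-414, 33) + O) = (1/(457792 - 93086) - 202135)*(33/(-414) + 247163) = (1/364706 - 202135)*(33*(-1/414) + 247163) = (1/364706 - 202135)*(-11/138 + 247163) = -73719847309/364706*34108483/138 = -2514472158701622247/50329428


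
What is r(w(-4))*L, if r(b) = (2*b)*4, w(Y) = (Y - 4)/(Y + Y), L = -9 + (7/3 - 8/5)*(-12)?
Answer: -712/5 ≈ -142.40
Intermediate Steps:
L = -89/5 (L = -9 + (7*(1/3) - 8*1/5)*(-12) = -9 + (7/3 - 8/5)*(-12) = -9 + (11/15)*(-12) = -9 - 44/5 = -89/5 ≈ -17.800)
w(Y) = (-4 + Y)/(2*Y) (w(Y) = (-4 + Y)/((2*Y)) = (-4 + Y)*(1/(2*Y)) = (-4 + Y)/(2*Y))
r(b) = 8*b
r(w(-4))*L = (8*((1/2)*(-4 - 4)/(-4)))*(-89/5) = (8*((1/2)*(-1/4)*(-8)))*(-89/5) = (8*1)*(-89/5) = 8*(-89/5) = -712/5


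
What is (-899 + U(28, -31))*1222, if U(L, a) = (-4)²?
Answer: -1079026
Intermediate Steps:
U(L, a) = 16
(-899 + U(28, -31))*1222 = (-899 + 16)*1222 = -883*1222 = -1079026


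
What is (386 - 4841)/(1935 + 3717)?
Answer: -495/628 ≈ -0.78822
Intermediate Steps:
(386 - 4841)/(1935 + 3717) = -4455/5652 = -4455*1/5652 = -495/628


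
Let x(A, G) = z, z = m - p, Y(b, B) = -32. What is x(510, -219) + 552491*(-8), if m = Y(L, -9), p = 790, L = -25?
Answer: -4420750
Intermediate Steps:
m = -32
z = -822 (z = -32 - 1*790 = -32 - 790 = -822)
x(A, G) = -822
x(510, -219) + 552491*(-8) = -822 + 552491*(-8) = -822 - 4419928 = -4420750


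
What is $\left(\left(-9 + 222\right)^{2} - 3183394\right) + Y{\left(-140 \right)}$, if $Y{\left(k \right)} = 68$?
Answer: $-3137957$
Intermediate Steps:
$\left(\left(-9 + 222\right)^{2} - 3183394\right) + Y{\left(-140 \right)} = \left(\left(-9 + 222\right)^{2} - 3183394\right) + 68 = \left(213^{2} - 3183394\right) + 68 = \left(45369 - 3183394\right) + 68 = -3138025 + 68 = -3137957$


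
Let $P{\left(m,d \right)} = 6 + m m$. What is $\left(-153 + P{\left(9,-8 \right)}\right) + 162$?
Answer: $96$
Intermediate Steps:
$P{\left(m,d \right)} = 6 + m^{2}$
$\left(-153 + P{\left(9,-8 \right)}\right) + 162 = \left(-153 + \left(6 + 9^{2}\right)\right) + 162 = \left(-153 + \left(6 + 81\right)\right) + 162 = \left(-153 + 87\right) + 162 = -66 + 162 = 96$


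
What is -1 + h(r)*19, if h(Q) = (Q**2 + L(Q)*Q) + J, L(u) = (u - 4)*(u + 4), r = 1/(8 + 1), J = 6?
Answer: 57943/729 ≈ 79.483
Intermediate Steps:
r = 1/9 ≈ 0.11111
L(u) = (-4 + u)*(4 + u)
h(Q) = 6 + Q**2 + Q*(-16 + Q**2) (h(Q) = (Q**2 + (-16 + Q**2)*Q) + 6 = (Q**2 + Q*(-16 + Q**2)) + 6 = 6 + Q**2 + Q*(-16 + Q**2))
-1 + h(r)*19 = -1 + (6 + (1/9)**2 + (-16 + (1/9)**2)/9)*19 = -1 + (6 + 1/81 + (-16 + 1/81)/9)*19 = -1 + (6 + 1/81 + (1/9)*(-1295/81))*19 = -1 + (6 + 1/81 - 1295/729)*19 = -1 + (3088/729)*19 = -1 + 58672/729 = 57943/729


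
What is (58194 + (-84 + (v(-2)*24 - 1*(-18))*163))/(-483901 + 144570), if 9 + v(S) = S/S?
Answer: -29748/339331 ≈ -0.087667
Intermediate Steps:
v(S) = -8 (v(S) = -9 + S/S = -9 + 1 = -8)
(58194 + (-84 + (v(-2)*24 - 1*(-18))*163))/(-483901 + 144570) = (58194 + (-84 + (-8*24 - 1*(-18))*163))/(-483901 + 144570) = (58194 + (-84 + (-192 + 18)*163))/(-339331) = (58194 + (-84 - 174*163))*(-1/339331) = (58194 + (-84 - 28362))*(-1/339331) = (58194 - 28446)*(-1/339331) = 29748*(-1/339331) = -29748/339331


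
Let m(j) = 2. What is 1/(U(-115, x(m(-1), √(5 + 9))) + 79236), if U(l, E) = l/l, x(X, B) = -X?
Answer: 1/79237 ≈ 1.2620e-5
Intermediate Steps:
U(l, E) = 1
1/(U(-115, x(m(-1), √(5 + 9))) + 79236) = 1/(1 + 79236) = 1/79237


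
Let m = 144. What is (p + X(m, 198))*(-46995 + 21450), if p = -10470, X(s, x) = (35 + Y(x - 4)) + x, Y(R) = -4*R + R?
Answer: 276371355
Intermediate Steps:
Y(R) = -3*R
X(s, x) = 47 - 2*x (X(s, x) = (35 - 3*(x - 4)) + x = (35 - 3*(-4 + x)) + x = (35 + (12 - 3*x)) + x = (47 - 3*x) + x = 47 - 2*x)
(p + X(m, 198))*(-46995 + 21450) = (-10470 + (47 - 2*198))*(-46995 + 21450) = (-10470 + (47 - 396))*(-25545) = (-10470 - 349)*(-25545) = -10819*(-25545) = 276371355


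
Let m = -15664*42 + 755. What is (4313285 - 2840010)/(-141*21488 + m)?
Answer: -1473275/3686941 ≈ -0.39959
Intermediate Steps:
m = -657133 (m = -712*924 + 755 = -657888 + 755 = -657133)
(4313285 - 2840010)/(-141*21488 + m) = (4313285 - 2840010)/(-141*21488 - 657133) = 1473275/(-3029808 - 657133) = 1473275/(-3686941) = 1473275*(-1/3686941) = -1473275/3686941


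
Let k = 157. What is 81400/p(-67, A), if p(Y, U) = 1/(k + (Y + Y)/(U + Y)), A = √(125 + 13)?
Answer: 56335719000/4351 + 10907600*√138/4351 ≈ 1.2977e+7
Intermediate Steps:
A = √138 ≈ 11.747
p(Y, U) = 1/(157 + 2*Y/(U + Y)) (p(Y, U) = 1/(157 + (Y + Y)/(U + Y)) = 1/(157 + (2*Y)/(U + Y)) = 1/(157 + 2*Y/(U + Y)))
81400/p(-67, A) = 81400/(((√138 - 67)/(157*√138 + 159*(-67)))) = 81400/(((-67 + √138)/(157*√138 - 10653))) = 81400/(((-67 + √138)/(-10653 + 157*√138))) = 81400*((-10653 + 157*√138)/(-67 + √138)) = 81400*(-10653 + 157*√138)/(-67 + √138)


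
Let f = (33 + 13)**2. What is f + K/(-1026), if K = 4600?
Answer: 1083208/513 ≈ 2111.5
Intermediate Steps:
f = 2116 (f = 46**2 = 2116)
f + K/(-1026) = 2116 + 4600/(-1026) = 2116 + 4600*(-1/1026) = 2116 - 2300/513 = 1083208/513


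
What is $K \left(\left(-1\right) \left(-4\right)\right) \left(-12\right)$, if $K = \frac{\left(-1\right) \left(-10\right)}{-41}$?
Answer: $\frac{480}{41} \approx 11.707$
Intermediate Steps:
$K = - \frac{10}{41}$ ($K = 10 \left(- \frac{1}{41}\right) = - \frac{10}{41} \approx -0.2439$)
$K \left(\left(-1\right) \left(-4\right)\right) \left(-12\right) = - \frac{10 \left(\left(-1\right) \left(-4\right)\right)}{41} \left(-12\right) = \left(- \frac{10}{41}\right) 4 \left(-12\right) = \left(- \frac{40}{41}\right) \left(-12\right) = \frac{480}{41}$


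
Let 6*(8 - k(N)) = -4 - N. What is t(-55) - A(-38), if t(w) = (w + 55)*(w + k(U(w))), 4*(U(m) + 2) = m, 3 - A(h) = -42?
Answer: -45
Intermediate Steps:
A(h) = 45 (A(h) = 3 - 1*(-42) = 3 + 42 = 45)
U(m) = -2 + m/4
k(N) = 26/3 + N/6 (k(N) = 8 - (-4 - N)/6 = 8 + (⅔ + N/6) = 26/3 + N/6)
t(w) = (55 + w)*(25/3 + 25*w/24) (t(w) = (w + 55)*(w + (26/3 + (-2 + w/4)/6)) = (55 + w)*(w + (26/3 + (-⅓ + w/24))) = (55 + w)*(w + (25/3 + w/24)) = (55 + w)*(25/3 + 25*w/24))
t(-55) - A(-38) = (1375/3 + (25/24)*(-55)² + (525/8)*(-55)) - 1*45 = (1375/3 + (25/24)*3025 - 28875/8) - 45 = (1375/3 + 75625/24 - 28875/8) - 45 = 0 - 45 = -45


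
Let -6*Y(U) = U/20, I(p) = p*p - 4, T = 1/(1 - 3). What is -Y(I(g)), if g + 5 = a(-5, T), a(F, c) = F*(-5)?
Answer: 33/10 ≈ 3.3000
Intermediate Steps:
T = -½ (T = 1/(-2) = -½ ≈ -0.50000)
a(F, c) = -5*F
g = 20 (g = -5 - 5*(-5) = -5 + 25 = 20)
I(p) = -4 + p² (I(p) = p² - 4 = -4 + p²)
Y(U) = -U/120 (Y(U) = -U/(6*20) = -U/120)
-Y(I(g)) = -(-1)*(-4 + 20²)/120 = -(-1)*(-4 + 400)/120 = -(-1)*396/120 = -1*(-33/10) = 33/10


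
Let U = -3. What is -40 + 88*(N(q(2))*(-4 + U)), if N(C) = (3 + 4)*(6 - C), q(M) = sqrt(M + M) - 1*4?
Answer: -34536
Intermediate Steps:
q(M) = -4 + sqrt(2)*sqrt(M) (q(M) = sqrt(2*M) - 4 = sqrt(2)*sqrt(M) - 4 = -4 + sqrt(2)*sqrt(M))
N(C) = 42 - 7*C (N(C) = 7*(6 - C) = 42 - 7*C)
-40 + 88*(N(q(2))*(-4 + U)) = -40 + 88*((42 - 7*(-4 + sqrt(2)*sqrt(2)))*(-4 - 3)) = -40 + 88*((42 - 7*(-4 + 2))*(-7)) = -40 + 88*((42 - 7*(-2))*(-7)) = -40 + 88*((42 + 14)*(-7)) = -40 + 88*(56*(-7)) = -40 + 88*(-392) = -40 - 34496 = -34536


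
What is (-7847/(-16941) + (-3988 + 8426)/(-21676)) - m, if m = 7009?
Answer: -1286850911315/183606558 ≈ -7008.7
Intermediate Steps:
(-7847/(-16941) + (-3988 + 8426)/(-21676)) - m = (-7847/(-16941) + (-3988 + 8426)/(-21676)) - 1*7009 = (-7847*(-1/16941) + 4438*(-1/21676)) - 7009 = (7847/16941 - 2219/10838) - 7009 = 47453707/183606558 - 7009 = -1286850911315/183606558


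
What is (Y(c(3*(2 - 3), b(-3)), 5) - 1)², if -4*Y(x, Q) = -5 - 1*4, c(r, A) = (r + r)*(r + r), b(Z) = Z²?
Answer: 25/16 ≈ 1.5625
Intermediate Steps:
c(r, A) = 4*r² (c(r, A) = (2*r)*(2*r) = 4*r²)
Y(x, Q) = 9/4 (Y(x, Q) = -(-5 - 1*4)/4 = -(-5 - 4)/4 = -¼*(-9) = 9/4)
(Y(c(3*(2 - 3), b(-3)), 5) - 1)² = (9/4 - 1)² = (5/4)² = 25/16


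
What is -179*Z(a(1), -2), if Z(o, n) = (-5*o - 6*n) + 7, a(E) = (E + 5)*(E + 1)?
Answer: 7339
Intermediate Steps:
a(E) = (1 + E)*(5 + E) (a(E) = (5 + E)*(1 + E) = (1 + E)*(5 + E))
Z(o, n) = 7 - 6*n - 5*o (Z(o, n) = (-6*n - 5*o) + 7 = 7 - 6*n - 5*o)
-179*Z(a(1), -2) = -179*(7 - 6*(-2) - 5*(5 + 1² + 6*1)) = -179*(7 + 12 - 5*(5 + 1 + 6)) = -179*(7 + 12 - 5*12) = -179*(7 + 12 - 60) = -179*(-41) = -1*(-7339) = 7339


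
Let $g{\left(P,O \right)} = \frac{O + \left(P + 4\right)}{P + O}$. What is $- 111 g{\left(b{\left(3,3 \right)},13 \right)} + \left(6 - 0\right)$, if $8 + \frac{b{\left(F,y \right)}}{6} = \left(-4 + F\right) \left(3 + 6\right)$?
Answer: $- \frac{8901}{89} \approx -100.01$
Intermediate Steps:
$b{\left(F,y \right)} = -264 + 54 F$ ($b{\left(F,y \right)} = -48 + 6 \left(-4 + F\right) \left(3 + 6\right) = -48 + 6 \left(-4 + F\right) 9 = -48 + 6 \left(-36 + 9 F\right) = -48 + \left(-216 + 54 F\right) = -264 + 54 F$)
$g{\left(P,O \right)} = \frac{4 + O + P}{O + P}$ ($g{\left(P,O \right)} = \frac{O + \left(4 + P\right)}{O + P} = \frac{4 + O + P}{O + P}$)
$- 111 g{\left(b{\left(3,3 \right)},13 \right)} + \left(6 - 0\right) = - 111 \frac{4 + 13 + \left(-264 + 54 \cdot 3\right)}{13 + \left(-264 + 54 \cdot 3\right)} + \left(6 - 0\right) = - 111 \frac{4 + 13 + \left(-264 + 162\right)}{13 + \left(-264 + 162\right)} + \left(6 + 0\right) = - 111 \frac{4 + 13 - 102}{13 - 102} + 6 = - 111 \frac{1}{-89} \left(-85\right) + 6 = - 111 \left(\left(- \frac{1}{89}\right) \left(-85\right)\right) + 6 = \left(-111\right) \frac{85}{89} + 6 = - \frac{9435}{89} + 6 = - \frac{8901}{89}$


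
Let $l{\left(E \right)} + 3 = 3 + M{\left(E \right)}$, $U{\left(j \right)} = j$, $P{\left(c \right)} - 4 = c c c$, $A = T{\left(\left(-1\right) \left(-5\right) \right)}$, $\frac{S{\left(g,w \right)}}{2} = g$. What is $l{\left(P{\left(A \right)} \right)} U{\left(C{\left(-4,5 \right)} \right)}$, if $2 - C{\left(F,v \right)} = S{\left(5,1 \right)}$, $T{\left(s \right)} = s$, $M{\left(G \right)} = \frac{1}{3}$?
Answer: $- \frac{8}{3} \approx -2.6667$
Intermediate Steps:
$S{\left(g,w \right)} = 2 g$
$M{\left(G \right)} = \frac{1}{3}$
$A = 5$ ($A = \left(-1\right) \left(-5\right) = 5$)
$C{\left(F,v \right)} = -8$ ($C{\left(F,v \right)} = 2 - 2 \cdot 5 = 2 - 10 = -8$)
$P{\left(c \right)} = 4 + c^{3}$ ($P{\left(c \right)} = 4 + c c c = 4 + c^{2} c = 4 + c^{3}$)
$l{\left(E \right)} = \frac{1}{3}$ ($l{\left(E \right)} = -3 + \left(3 + \frac{1}{3}\right) = -3 + \frac{10}{3} = \frac{1}{3}$)
$l{\left(P{\left(A \right)} \right)} U{\left(C{\left(-4,5 \right)} \right)} = \frac{1}{3} \left(-8\right) = - \frac{8}{3}$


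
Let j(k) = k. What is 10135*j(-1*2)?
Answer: -20270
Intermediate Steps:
10135*j(-1*2) = 10135*(-1*2) = 10135*(-2) = -20270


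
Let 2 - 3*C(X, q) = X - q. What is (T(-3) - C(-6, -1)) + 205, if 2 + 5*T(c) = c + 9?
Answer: 3052/15 ≈ 203.47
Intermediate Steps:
T(c) = 7/5 + c/5 (T(c) = -2/5 + (c + 9)/5 = -2/5 + (9 + c)/5 = -2/5 + (9/5 + c/5) = 7/5 + c/5)
C(X, q) = 2/3 - X/3 + q/3 (C(X, q) = 2/3 - (X - q)/3 = 2/3 + (-X/3 + q/3) = 2/3 - X/3 + q/3)
(T(-3) - C(-6, -1)) + 205 = ((7/5 + (1/5)*(-3)) - (2/3 - 1/3*(-6) + (1/3)*(-1))) + 205 = ((7/5 - 3/5) - (2/3 + 2 - 1/3)) + 205 = (4/5 - 1*7/3) + 205 = (4/5 - 7/3) + 205 = -23/15 + 205 = 3052/15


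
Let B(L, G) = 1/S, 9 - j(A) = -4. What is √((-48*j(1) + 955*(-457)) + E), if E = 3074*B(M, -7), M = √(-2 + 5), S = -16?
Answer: I*√6996018/4 ≈ 661.25*I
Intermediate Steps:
M = √3 ≈ 1.7320
j(A) = 13 (j(A) = 9 - 1*(-4) = 9 + 4 = 13)
B(L, G) = -1/16 (B(L, G) = 1/(-16) = -1/16)
E = -1537/8 (E = 3074*(-1/16) = -1537/8 ≈ -192.13)
√((-48*j(1) + 955*(-457)) + E) = √((-48*13 + 955*(-457)) - 1537/8) = √((-624 - 436435) - 1537/8) = √(-437059 - 1537/8) = √(-3498009/8) = I*√6996018/4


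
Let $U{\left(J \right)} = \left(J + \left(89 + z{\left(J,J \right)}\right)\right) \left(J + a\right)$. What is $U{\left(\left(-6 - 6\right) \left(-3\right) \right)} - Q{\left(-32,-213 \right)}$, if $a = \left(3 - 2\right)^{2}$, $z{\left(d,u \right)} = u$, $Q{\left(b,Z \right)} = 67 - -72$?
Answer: $5818$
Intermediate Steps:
$Q{\left(b,Z \right)} = 139$ ($Q{\left(b,Z \right)} = 67 + 72 = 139$)
$a = 1$ ($a = 1^{2} = 1$)
$U{\left(J \right)} = \left(1 + J\right) \left(89 + 2 J\right)$ ($U{\left(J \right)} = \left(J + \left(89 + J\right)\right) \left(J + 1\right) = \left(89 + 2 J\right) \left(1 + J\right) = \left(1 + J\right) \left(89 + 2 J\right)$)
$U{\left(\left(-6 - 6\right) \left(-3\right) \right)} - Q{\left(-32,-213 \right)} = \left(89 + 2 \left(\left(-6 - 6\right) \left(-3\right)\right)^{2} + 91 \left(-6 - 6\right) \left(-3\right)\right) - 139 = \left(89 + 2 \left(\left(-12\right) \left(-3\right)\right)^{2} + 91 \left(\left(-12\right) \left(-3\right)\right)\right) - 139 = \left(89 + 2 \cdot 36^{2} + 91 \cdot 36\right) - 139 = \left(89 + 2 \cdot 1296 + 3276\right) - 139 = \left(89 + 2592 + 3276\right) - 139 = 5957 - 139 = 5818$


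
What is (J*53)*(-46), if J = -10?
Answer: 24380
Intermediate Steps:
(J*53)*(-46) = -10*53*(-46) = -530*(-46) = 24380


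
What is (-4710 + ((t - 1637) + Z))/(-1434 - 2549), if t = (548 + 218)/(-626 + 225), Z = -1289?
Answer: 3062802/1597183 ≈ 1.9176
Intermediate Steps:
t = -766/401 (t = 766/(-401) = 766*(-1/401) = -766/401 ≈ -1.9102)
(-4710 + ((t - 1637) + Z))/(-1434 - 2549) = (-4710 + ((-766/401 - 1637) - 1289))/(-1434 - 2549) = (-4710 + (-657203/401 - 1289))/(-3983) = (-4710 - 1174092/401)*(-1/3983) = -3062802/401*(-1/3983) = 3062802/1597183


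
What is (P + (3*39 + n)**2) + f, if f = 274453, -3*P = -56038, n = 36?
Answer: 949624/3 ≈ 3.1654e+5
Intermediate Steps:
P = 56038/3 (P = -1/3*(-56038) = 56038/3 ≈ 18679.)
(P + (3*39 + n)**2) + f = (56038/3 + (3*39 + 36)**2) + 274453 = (56038/3 + (117 + 36)**2) + 274453 = (56038/3 + 153**2) + 274453 = (56038/3 + 23409) + 274453 = 126265/3 + 274453 = 949624/3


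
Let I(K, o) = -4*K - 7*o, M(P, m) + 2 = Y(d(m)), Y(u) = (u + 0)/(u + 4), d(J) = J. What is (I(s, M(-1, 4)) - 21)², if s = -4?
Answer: 121/4 ≈ 30.250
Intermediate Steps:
Y(u) = u/(4 + u)
M(P, m) = -2 + m/(4 + m)
I(K, o) = -7*o - 4*K
(I(s, M(-1, 4)) - 21)² = ((-7*(-8 - 1*4)/(4 + 4) - 4*(-4)) - 21)² = ((-7*(-8 - 4)/8 + 16) - 21)² = ((-7*(-12)/8 + 16) - 21)² = ((-7*(-3/2) + 16) - 21)² = ((21/2 + 16) - 21)² = (53/2 - 21)² = (11/2)² = 121/4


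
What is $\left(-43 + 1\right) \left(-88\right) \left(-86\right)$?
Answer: $-317856$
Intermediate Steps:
$\left(-43 + 1\right) \left(-88\right) \left(-86\right) = \left(-42\right) \left(-88\right) \left(-86\right) = 3696 \left(-86\right) = -317856$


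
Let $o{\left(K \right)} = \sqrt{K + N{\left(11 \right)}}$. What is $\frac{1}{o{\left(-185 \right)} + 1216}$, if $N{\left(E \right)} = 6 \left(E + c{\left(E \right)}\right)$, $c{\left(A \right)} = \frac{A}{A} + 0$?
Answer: $\frac{1216}{1478769} - \frac{i \sqrt{113}}{1478769} \approx 0.00082231 - 7.1885 \cdot 10^{-6} i$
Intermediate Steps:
$c{\left(A \right)} = 1$ ($c{\left(A \right)} = 1 + 0 = 1$)
$N{\left(E \right)} = 6 + 6 E$ ($N{\left(E \right)} = 6 \left(E + 1\right) = 6 \left(1 + E\right) = 6 + 6 E$)
$o{\left(K \right)} = \sqrt{72 + K}$ ($o{\left(K \right)} = \sqrt{K + \left(6 + 6 \cdot 11\right)} = \sqrt{K + \left(6 + 66\right)} = \sqrt{K + 72} = \sqrt{72 + K}$)
$\frac{1}{o{\left(-185 \right)} + 1216} = \frac{1}{\sqrt{72 - 185} + 1216} = \frac{1}{\sqrt{-113} + 1216} = \frac{1}{i \sqrt{113} + 1216} = \frac{1}{1216 + i \sqrt{113}}$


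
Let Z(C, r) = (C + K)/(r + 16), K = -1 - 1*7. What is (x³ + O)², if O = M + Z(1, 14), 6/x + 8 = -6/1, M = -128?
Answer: 1743273949561/105884100 ≈ 16464.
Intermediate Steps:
K = -8 (K = -1 - 7 = -8)
Z(C, r) = (-8 + C)/(16 + r) (Z(C, r) = (C - 8)/(r + 16) = (-8 + C)/(16 + r))
x = -3/7 (x = 6/(-8 - 6/1) = 6/(-8 - 6*1) = 6/(-8 - 6) = 6/(-14) = 6*(-1/14) = -3/7 ≈ -0.42857)
O = -3847/30 (O = -128 + (-8 + 1)/(16 + 14) = -128 - 7/30 = -3847/30 ≈ -128.23)
(x³ + O)² = ((-3/7)³ - 3847/30)² = (-27/343 - 3847/30)² = (-1320331/10290)² = 1743273949561/105884100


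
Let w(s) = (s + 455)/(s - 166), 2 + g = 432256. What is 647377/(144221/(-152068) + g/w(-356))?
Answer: -154699797428/544636808601 ≈ -0.28404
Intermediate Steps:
g = 432254 (g = -2 + 432256 = 432254)
w(s) = (455 + s)/(-166 + s)
647377/(144221/(-152068) + g/w(-356)) = 647377/(144221/(-152068) + 432254/(((455 - 356)/(-166 - 356)))) = 647377/(144221*(-1/152068) + 432254/((99/(-522)))) = 647377/(-20603/21724 + 432254/((-1/522*99))) = 647377/(-20603/21724 + 432254/(-11/58)) = 647377/(-20603/21724 + 432254*(-58/11)) = 647377/(-20603/21724 - 25070732/11) = 647377/(-544636808601/238964) = 647377*(-238964/544636808601) = -154699797428/544636808601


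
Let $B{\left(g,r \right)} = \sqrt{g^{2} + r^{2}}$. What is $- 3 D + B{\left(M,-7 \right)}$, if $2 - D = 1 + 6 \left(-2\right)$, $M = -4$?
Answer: $-39 + \sqrt{65} \approx -30.938$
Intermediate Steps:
$D = 13$ ($D = 2 - \left(1 + 6 \left(-2\right)\right) = 2 - \left(1 - 12\right) = 2 - -11 = 2 + 11 = 13$)
$- 3 D + B{\left(M,-7 \right)} = \left(-3\right) 13 + \sqrt{\left(-4\right)^{2} + \left(-7\right)^{2}} = -39 + \sqrt{16 + 49} = -39 + \sqrt{65}$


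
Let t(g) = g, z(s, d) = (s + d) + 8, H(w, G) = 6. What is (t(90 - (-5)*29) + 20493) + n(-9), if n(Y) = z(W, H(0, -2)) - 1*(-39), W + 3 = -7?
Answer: 20771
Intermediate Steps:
W = -10 (W = -3 - 7 = -10)
z(s, d) = 8 + d + s (z(s, d) = (d + s) + 8 = 8 + d + s)
n(Y) = 43 (n(Y) = (8 + 6 - 10) - 1*(-39) = 4 + 39 = 43)
(t(90 - (-5)*29) + 20493) + n(-9) = ((90 - (-5)*29) + 20493) + 43 = ((90 - 1*(-145)) + 20493) + 43 = ((90 + 145) + 20493) + 43 = (235 + 20493) + 43 = 20728 + 43 = 20771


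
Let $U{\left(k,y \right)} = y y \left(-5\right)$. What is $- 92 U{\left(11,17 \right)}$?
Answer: $132940$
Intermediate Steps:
$U{\left(k,y \right)} = - 5 y^{2}$ ($U{\left(k,y \right)} = y^{2} \left(-5\right) = - 5 y^{2}$)
$- 92 U{\left(11,17 \right)} = - 92 \left(- 5 \cdot 17^{2}\right) = - 92 \left(\left(-5\right) 289\right) = \left(-92\right) \left(-1445\right) = 132940$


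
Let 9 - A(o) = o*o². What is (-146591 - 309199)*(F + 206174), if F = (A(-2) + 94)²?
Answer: -99587836050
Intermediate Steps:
A(o) = 9 - o³ (A(o) = 9 - o*o² = 9 - o³)
F = 12321 (F = ((9 - 1*(-2)³) + 94)² = ((9 - 1*(-8)) + 94)² = ((9 + 8) + 94)² = (17 + 94)² = 111² = 12321)
(-146591 - 309199)*(F + 206174) = (-146591 - 309199)*(12321 + 206174) = -455790*218495 = -99587836050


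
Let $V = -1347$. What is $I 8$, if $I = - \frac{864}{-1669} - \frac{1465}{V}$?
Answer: $\frac{28871144}{2248143} \approx 12.842$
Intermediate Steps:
$I = \frac{3608893}{2248143}$ ($I = - \frac{864}{-1669} - \frac{1465}{-1347} = \left(-864\right) \left(- \frac{1}{1669}\right) - - \frac{1465}{1347} = \frac{864}{1669} + \frac{1465}{1347} = \frac{3608893}{2248143} \approx 1.6053$)
$I 8 = \frac{3608893}{2248143} \cdot 8 = \frac{28871144}{2248143}$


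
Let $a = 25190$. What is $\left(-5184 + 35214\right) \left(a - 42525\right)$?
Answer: $-520570050$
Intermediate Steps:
$\left(-5184 + 35214\right) \left(a - 42525\right) = \left(-5184 + 35214\right) \left(25190 - 42525\right) = 30030 \left(-17335\right) = -520570050$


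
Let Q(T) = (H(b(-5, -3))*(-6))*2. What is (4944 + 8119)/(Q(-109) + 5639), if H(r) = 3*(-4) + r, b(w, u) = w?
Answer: 13063/5843 ≈ 2.2357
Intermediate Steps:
H(r) = -12 + r
Q(T) = 204 (Q(T) = ((-12 - 5)*(-6))*2 = -17*(-6)*2 = 102*2 = 204)
(4944 + 8119)/(Q(-109) + 5639) = (4944 + 8119)/(204 + 5639) = 13063/5843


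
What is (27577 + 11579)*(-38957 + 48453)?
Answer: 371825376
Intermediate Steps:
(27577 + 11579)*(-38957 + 48453) = 39156*9496 = 371825376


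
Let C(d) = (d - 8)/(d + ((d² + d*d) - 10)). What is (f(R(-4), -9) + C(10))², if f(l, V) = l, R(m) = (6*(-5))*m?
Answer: 144024001/10000 ≈ 14402.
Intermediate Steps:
R(m) = -30*m
C(d) = (-8 + d)/(-10 + d + 2*d²) (C(d) = (-8 + d)/(d + ((d² + d²) - 10)) = (-8 + d)/(d + (2*d² - 10)) = (-8 + d)/(d + (-10 + 2*d²)) = (-8 + d)/(-10 + d + 2*d²))
(f(R(-4), -9) + C(10))² = (-30*(-4) + (-8 + 10)/(-10 + 10 + 2*10²))² = (120 + 2/(-10 + 10 + 2*100))² = (120 + 2/(-10 + 10 + 200))² = (120 + 2/200)² = (120 + (1/200)*2)² = (120 + 1/100)² = (12001/100)² = 144024001/10000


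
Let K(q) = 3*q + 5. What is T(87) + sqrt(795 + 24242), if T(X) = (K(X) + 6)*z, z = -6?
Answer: -1632 + sqrt(25037) ≈ -1473.8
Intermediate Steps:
K(q) = 5 + 3*q
T(X) = -66 - 18*X (T(X) = ((5 + 3*X) + 6)*(-6) = (11 + 3*X)*(-6) = -66 - 18*X)
T(87) + sqrt(795 + 24242) = (-66 - 18*87) + sqrt(795 + 24242) = (-66 - 1566) + sqrt(25037) = -1632 + sqrt(25037)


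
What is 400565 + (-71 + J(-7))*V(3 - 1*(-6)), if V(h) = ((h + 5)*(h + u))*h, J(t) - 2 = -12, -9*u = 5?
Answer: 314381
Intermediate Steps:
u = -5/9 (u = -⅑*5 = -5/9 ≈ -0.55556)
J(t) = -10 (J(t) = 2 - 12 = -10)
V(h) = h*(5 + h)*(-5/9 + h) (V(h) = ((h + 5)*(h - 5/9))*h = ((5 + h)*(-5/9 + h))*h = h*(5 + h)*(-5/9 + h))
400565 + (-71 + J(-7))*V(3 - 1*(-6)) = 400565 + (-71 - 10)*((3 - 1*(-6))*(-25 + 9*(3 - 1*(-6))² + 40*(3 - 1*(-6)))/9) = 400565 - 9*(3 + 6)*(-25 + 9*(3 + 6)² + 40*(3 + 6)) = 400565 - 9*9*(-25 + 9*9² + 40*9) = 400565 - 9*9*(-25 + 9*81 + 360) = 400565 - 9*9*(-25 + 729 + 360) = 400565 - 9*9*1064 = 400565 - 81*1064 = 400565 - 86184 = 314381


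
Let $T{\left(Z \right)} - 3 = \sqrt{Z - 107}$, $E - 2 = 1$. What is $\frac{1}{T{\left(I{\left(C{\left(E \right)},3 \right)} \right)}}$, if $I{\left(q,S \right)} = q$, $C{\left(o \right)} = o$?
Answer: $\frac{3}{113} - \frac{2 i \sqrt{26}}{113} \approx 0.026549 - 0.090248 i$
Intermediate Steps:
$E = 3$ ($E = 2 + 1 = 3$)
$T{\left(Z \right)} = 3 + \sqrt{-107 + Z}$ ($T{\left(Z \right)} = 3 + \sqrt{Z - 107} = 3 + \sqrt{-107 + Z}$)
$\frac{1}{T{\left(I{\left(C{\left(E \right)},3 \right)} \right)}} = \frac{1}{3 + \sqrt{-107 + 3}} = \frac{1}{3 + \sqrt{-104}} = \frac{1}{3 + 2 i \sqrt{26}}$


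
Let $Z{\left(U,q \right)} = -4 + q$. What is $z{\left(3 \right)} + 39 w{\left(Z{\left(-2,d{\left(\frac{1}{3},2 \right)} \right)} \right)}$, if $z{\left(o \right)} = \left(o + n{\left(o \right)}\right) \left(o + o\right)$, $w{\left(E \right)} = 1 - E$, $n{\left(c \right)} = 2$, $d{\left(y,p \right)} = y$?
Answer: $212$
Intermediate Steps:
$z{\left(o \right)} = 2 o \left(2 + o\right)$ ($z{\left(o \right)} = \left(o + 2\right) \left(o + o\right) = \left(2 + o\right) 2 o = 2 o \left(2 + o\right)$)
$z{\left(3 \right)} + 39 w{\left(Z{\left(-2,d{\left(\frac{1}{3},2 \right)} \right)} \right)} = 2 \cdot 3 \left(2 + 3\right) + 39 \left(1 - \left(-4 + \frac{1}{3}\right)\right) = 2 \cdot 3 \cdot 5 + 39 \left(1 - \left(-4 + \frac{1}{3}\right)\right) = 30 + 39 \left(1 - - \frac{11}{3}\right) = 30 + 39 \left(1 + \frac{11}{3}\right) = 30 + 39 \cdot \frac{14}{3} = 30 + 182 = 212$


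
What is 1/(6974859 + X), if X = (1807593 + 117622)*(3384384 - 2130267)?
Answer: 1/2414451835014 ≈ 4.1417e-13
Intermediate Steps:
X = 2414444860155 (X = 1925215*1254117 = 2414444860155)
1/(6974859 + X) = 1/(6974859 + 2414444860155) = 1/2414451835014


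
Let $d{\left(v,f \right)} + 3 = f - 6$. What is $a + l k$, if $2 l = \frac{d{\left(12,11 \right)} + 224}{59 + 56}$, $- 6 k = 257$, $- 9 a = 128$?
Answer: $- \frac{116563}{2070} \approx -56.311$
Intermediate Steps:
$a = - \frac{128}{9}$ ($a = \left(- \frac{1}{9}\right) 128 = - \frac{128}{9} \approx -14.222$)
$k = - \frac{257}{6}$ ($k = \left(- \frac{1}{6}\right) 257 = - \frac{257}{6} \approx -42.833$)
$d{\left(v,f \right)} = -9 + f$ ($d{\left(v,f \right)} = -3 + \left(f - 6\right) = -3 + \left(-6 + f\right) = -9 + f$)
$l = \frac{113}{115}$ ($l = \frac{\left(\left(-9 + 11\right) + 224\right) \frac{1}{59 + 56}}{2} = \frac{\left(2 + 224\right) \frac{1}{115}}{2} = \frac{226 \cdot \frac{1}{115}}{2} = \frac{1}{2} \cdot \frac{226}{115} = \frac{113}{115} \approx 0.98261$)
$a + l k = - \frac{128}{9} + \frac{113}{115} \left(- \frac{257}{6}\right) = - \frac{128}{9} - \frac{29041}{690} = - \frac{116563}{2070}$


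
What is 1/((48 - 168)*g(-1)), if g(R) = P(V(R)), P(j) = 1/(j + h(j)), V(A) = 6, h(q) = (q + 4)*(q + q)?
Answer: -21/20 ≈ -1.0500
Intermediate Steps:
h(q) = 2*q*(4 + q) (h(q) = (4 + q)*(2*q) = 2*q*(4 + q))
P(j) = 1/(j + 2*j*(4 + j))
g(R) = 1/126 (g(R) = 1/(6*(9 + 2*6)) = 1/(6*(9 + 12)) = (1/6)/21 = (1/6)*(1/21) = 1/126)
1/((48 - 168)*g(-1)) = 1/((48 - 168)*(1/126)) = 126/(-120) = -1/120*126 = -21/20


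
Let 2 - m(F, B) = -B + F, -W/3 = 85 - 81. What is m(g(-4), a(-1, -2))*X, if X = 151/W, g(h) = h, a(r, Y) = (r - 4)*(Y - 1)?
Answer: -1057/4 ≈ -264.25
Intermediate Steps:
a(r, Y) = (-1 + Y)*(-4 + r) (a(r, Y) = (-4 + r)*(-1 + Y) = (-1 + Y)*(-4 + r))
W = -12 (W = -3*(85 - 81) = -3*4 = -12)
X = -151/12 (X = 151/(-12) = 151*(-1/12) = -151/12 ≈ -12.583)
m(F, B) = 2 + B - F (m(F, B) = 2 - (-B + F) = 2 - (F - B) = 2 + (B - F) = 2 + B - F)
m(g(-4), a(-1, -2))*X = (2 + (4 - 1*(-1) - 4*(-2) - 2*(-1)) - 1*(-4))*(-151/12) = (2 + (4 + 1 + 8 + 2) + 4)*(-151/12) = (2 + 15 + 4)*(-151/12) = 21*(-151/12) = -1057/4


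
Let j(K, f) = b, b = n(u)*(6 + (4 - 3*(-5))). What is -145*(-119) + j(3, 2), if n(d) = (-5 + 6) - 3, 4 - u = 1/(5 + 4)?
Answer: 17205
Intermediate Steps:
u = 35/9 (u = 4 - 1/(5 + 4) = 4 - 1/9 = 35/9 ≈ 3.8889)
n(d) = -2 (n(d) = 1 - 3 = -2)
b = -50 (b = -2*(6 + (4 - 3*(-5))) = -2*(6 + (4 + 15)) = -2*(6 + 19) = -2*25 = -50)
j(K, f) = -50
-145*(-119) + j(3, 2) = -145*(-119) - 50 = 17255 - 50 = 17205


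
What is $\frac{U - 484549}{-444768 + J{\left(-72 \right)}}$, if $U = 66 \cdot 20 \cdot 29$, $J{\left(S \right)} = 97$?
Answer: $\frac{446269}{444671} \approx 1.0036$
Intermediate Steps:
$U = 38280$ ($U = 1320 \cdot 29 = 38280$)
$\frac{U - 484549}{-444768 + J{\left(-72 \right)}} = \frac{38280 - 484549}{-444768 + 97} = - \frac{446269}{-444671} = \left(-446269\right) \left(- \frac{1}{444671}\right) = \frac{446269}{444671}$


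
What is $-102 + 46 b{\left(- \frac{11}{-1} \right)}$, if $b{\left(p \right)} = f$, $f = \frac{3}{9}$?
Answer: $- \frac{260}{3} \approx -86.667$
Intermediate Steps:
$f = \frac{1}{3}$ ($f = 3 \cdot \frac{1}{9} = \frac{1}{3} \approx 0.33333$)
$b{\left(p \right)} = \frac{1}{3}$
$-102 + 46 b{\left(- \frac{11}{-1} \right)} = -102 + 46 \cdot \frac{1}{3} = -102 + \frac{46}{3} = - \frac{260}{3}$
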